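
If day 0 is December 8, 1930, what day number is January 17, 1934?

1136

Dec 8, 1930 → Dec 8, 1931: 365 days.
Dec 8, 1931 → Dec 8, 1932: 366 days (Feb 29, 1932 is in that span).
Dec 8, 1932 → Dec 8, 1933: 365 days.
Dec 8, 1933 → Jan 8, 1934: 31 days (December has 31).
Jan 8, 1934 → Jan 17, 1934: 9 days.
Total: 1136 days.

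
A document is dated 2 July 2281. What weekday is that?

Saturday

Doomsday rule: the anchor day for the 2200s is Friday. For year 81: 81÷12 = 6 r 9, and 9÷4 = 2, so 6+9+2 = 17.
Friday + 17 ≡ Monday — that's 2281's doomsday.
In July the doomsday date is Jul 11.
Jul 2 is 9 days before Jul 11; 9 mod 7 = 2, so Monday − 2 = Saturday.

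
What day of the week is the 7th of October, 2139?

Doomsday rule: the anchor day for the 2100s is Sunday. For year 39: 39÷12 = 3 r 3, and 3÷4 = 0, so 3+3+0 = 6.
Sunday + 6 ≡ Saturday — that's 2139's doomsday.
In October the doomsday date is Oct 10.
Oct 7 is 3 days before Oct 10; 3 mod 7 = 3, so Saturday − 3 = Wednesday.

Wednesday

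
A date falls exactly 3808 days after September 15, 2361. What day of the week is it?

Friday

Sep 15, 2361 is a Friday.
3808 mod 7 = 0, so 3808 days after a Friday is Friday + 0 = Friday.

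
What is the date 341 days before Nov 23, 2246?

−23 → Oct 31, 2246 (end of Oct, 31 days; 318 left).
−31 → Sep 30, 2246 (end of Sep, 30 days; 287 left).
−30 → Aug 31, 2246 (end of Aug, 31 days; 257 left).
−31 → Jul 31, 2246 (end of Jul, 31 days; 226 left).
−31 → Jun 30, 2246 (end of Jun, 30 days; 195 left).
−30 → May 31, 2246 (end of May, 31 days; 165 left).
−31 → Apr 30, 2246 (end of Apr, 30 days; 134 left).
−30 → Mar 31, 2246 (end of Mar, 31 days; 104 left).
−31 → Feb 28, 2246 (end of Feb, 28 days; 73 left).
−28 → Jan 31, 2246 (end of Jan, 31 days; 45 left).
−31 → Dec 31, 2245 (end of Dec, 31 days; 14 left).
−14 → Dec 17, 2245.

December 17, 2245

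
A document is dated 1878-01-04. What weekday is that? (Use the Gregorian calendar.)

Friday

Doomsday rule: the anchor day for the 1800s is Friday. For year 78: 78÷12 = 6 r 6, and 6÷4 = 1, so 6+6+1 = 13.
Friday + 13 ≡ Thursday — that's 1878's doomsday.
In January the doomsday date is Jan 3 (1878 is not a leap year).
Jan 4 is 1 day after Jan 3; 1 mod 7 = 1, so Thursday + 1 = Friday.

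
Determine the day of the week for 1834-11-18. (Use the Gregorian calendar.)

Tuesday

Doomsday rule: the anchor day for the 1800s is Friday. For year 34: 34÷12 = 2 r 10, and 10÷4 = 2, so 2+10+2 = 14.
Friday + 14 ≡ Friday — that's 1834's doomsday.
In November the doomsday date is Nov 7.
Nov 18 is 11 days after Nov 7; 11 mod 7 = 4, so Friday + 4 = Tuesday.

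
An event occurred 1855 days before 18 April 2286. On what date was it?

March 20, 2281

−365 (one year) → Apr 18, 2285 (1490 left).
−365 (one year) → Apr 18, 2284 (1125 left).
−366 (one year; includes Feb 29, 2284) → Apr 18, 2283 (759 left).
−365 (one year) → Apr 18, 2282 (394 left).
−18 → Mar 31, 2282 (end of Mar, 31 days; 376 left).
−31 → Feb 28, 2282 (end of Feb, 28 days; 345 left).
−28 → Jan 31, 2282 (end of Jan, 31 days; 317 left).
−31 → Dec 31, 2281 (end of Dec, 31 days; 286 left).
−31 → Nov 30, 2281 (end of Nov, 30 days; 255 left).
−30 → Oct 31, 2281 (end of Oct, 31 days; 225 left).
−31 → Sep 30, 2281 (end of Sep, 30 days; 194 left).
−30 → Aug 31, 2281 (end of Aug, 31 days; 164 left).
−31 → Jul 31, 2281 (end of Jul, 31 days; 133 left).
−31 → Jun 30, 2281 (end of Jun, 30 days; 102 left).
−30 → May 31, 2281 (end of May, 31 days; 72 left).
−31 → Apr 30, 2281 (end of Apr, 30 days; 41 left).
−30 → Mar 31, 2281 (end of Mar, 31 days; 11 left).
−11 → Mar 20, 2281.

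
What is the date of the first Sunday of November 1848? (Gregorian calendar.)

November 1, 1848 is a Wednesday.
The first Sunday is therefore November 5 (4 days later).

November 5, 1848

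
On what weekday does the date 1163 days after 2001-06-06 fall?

Thursday

Jun 6, 2001 is a Wednesday.
1163 mod 7 = 1, so 1163 days after a Wednesday is Wednesday + 1 = Thursday.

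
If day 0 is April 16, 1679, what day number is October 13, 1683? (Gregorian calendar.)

1641

Apr 16, 1679 → Apr 16, 1680: 366 days (Feb 29, 1680 is in that span).
Apr 16, 1680 → Apr 16, 1681: 365 days.
Apr 16, 1681 → Apr 16, 1682: 365 days.
Apr 16, 1682 → Apr 16, 1683: 365 days.
Apr 16, 1683 → May 16, 1683: 30 days (April has 30).
May 16, 1683 → Jun 16, 1683: 31 days (May has 31).
Jun 16, 1683 → Jul 16, 1683: 30 days (June has 30).
Jul 16, 1683 → Aug 16, 1683: 31 days (July has 31).
Aug 16, 1683 → Sep 16, 1683: 31 days (August has 31).
Sep 16, 1683 → Oct 13, 1683: 27 days.
Total: 1641 days.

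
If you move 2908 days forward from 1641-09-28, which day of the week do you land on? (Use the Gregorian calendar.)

Tuesday

First find the weekday of Sep 28, 1641. Doomsday rule: the anchor day for the 1600s is Tuesday. For year 41: 41÷12 = 3 r 5, and 5÷4 = 1, so 3+5+1 = 9.
Tuesday + 9 ≡ Thursday — that's 1641's doomsday.
In September the doomsday date is Sep 5.
Sep 28 is 23 days after Sep 5; 23 mod 7 = 2, so Thursday + 2 = Saturday.
2908 mod 7 = 3, so 2908 days after a Saturday is Saturday + 3 = Tuesday.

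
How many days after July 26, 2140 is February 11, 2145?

1661

Jul 26, 2140 → Jul 26, 2141: 365 days.
Jul 26, 2141 → Jul 26, 2142: 365 days.
Jul 26, 2142 → Jul 26, 2143: 365 days.
Jul 26, 2143 → Jul 26, 2144: 366 days (Feb 29, 2144 is in that span).
Jul 26, 2144 → Aug 26, 2144: 31 days (July has 31).
Aug 26, 2144 → Sep 26, 2144: 31 days (August has 31).
Sep 26, 2144 → Oct 26, 2144: 30 days (September has 30).
Oct 26, 2144 → Nov 26, 2144: 31 days (October has 31).
Nov 26, 2144 → Dec 26, 2144: 30 days (November has 30).
Dec 26, 2144 → Jan 26, 2145: 31 days (December has 31).
Jan 26, 2145 → Feb 11, 2145: 16 days.
Total: 1661 days.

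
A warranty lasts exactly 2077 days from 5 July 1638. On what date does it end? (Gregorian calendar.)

March 12, 1644

+365 (one year) → Jul 5, 1639 (1712 left).
+366 (one year; includes Feb 29, 1640) → Jul 5, 1640 (1346 left).
+365 (one year) → Jul 5, 1641 (981 left).
+365 (one year) → Jul 5, 1642 (616 left).
+365 (one year) → Jul 5, 1643 (251 left).
Jul has 31 days: +27 → Aug 1, 1643 (224 left).
Aug has 31 days: +31 → Sep 1, 1643 (193 left).
Sep has 30 days: +30 → Oct 1, 1643 (163 left).
Oct has 31 days: +31 → Nov 1, 1643 (132 left).
Nov has 30 days: +30 → Dec 1, 1643 (102 left).
Dec has 31 days: +31 → Jan 1, 1644 (71 left).
Jan has 31 days: +31 → Feb 1, 1644 (40 left).
Feb has 29 days: +29 → Mar 1, 1644 (11 left).
+11 → Mar 12, 1644.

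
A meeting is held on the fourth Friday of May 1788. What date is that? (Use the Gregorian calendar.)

May 1, 1788 is a Thursday.
The first Friday is therefore May 2 (1 days later).
The fourth Friday is 2 + 3×7 = May 23.

May 23, 1788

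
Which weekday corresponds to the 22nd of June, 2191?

Doomsday rule: the anchor day for the 2100s is Sunday. For year 91: 91÷12 = 7 r 7, and 7÷4 = 1, so 7+7+1 = 15.
Sunday + 15 ≡ Monday — that's 2191's doomsday.
In June the doomsday date is Jun 6.
Jun 22 is 16 days after Jun 6; 16 mod 7 = 2, so Monday + 2 = Wednesday.

Wednesday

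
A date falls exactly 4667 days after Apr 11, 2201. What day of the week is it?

Apr 11, 2201 is a Saturday.
4667 mod 7 = 5, so 4667 days after a Saturday is Saturday + 5 = Thursday.

Thursday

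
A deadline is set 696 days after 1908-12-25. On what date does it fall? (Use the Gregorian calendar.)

+365 (one year) → Dec 25, 1909 (331 left).
Dec has 31 days: +7 → Jan 1, 1910 (324 left).
Jan has 31 days: +31 → Feb 1, 1910 (293 left).
Feb has 28 days: +28 → Mar 1, 1910 (265 left).
Mar has 31 days: +31 → Apr 1, 1910 (234 left).
Apr has 30 days: +30 → May 1, 1910 (204 left).
May has 31 days: +31 → Jun 1, 1910 (173 left).
Jun has 30 days: +30 → Jul 1, 1910 (143 left).
Jul has 31 days: +31 → Aug 1, 1910 (112 left).
Aug has 31 days: +31 → Sep 1, 1910 (81 left).
Sep has 30 days: +30 → Oct 1, 1910 (51 left).
Oct has 31 days: +31 → Nov 1, 1910 (20 left).
+20 → Nov 21, 1910.

November 21, 1910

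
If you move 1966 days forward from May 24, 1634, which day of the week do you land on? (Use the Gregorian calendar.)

May 24, 1634 is a Wednesday.
1966 mod 7 = 6, so 1966 days after a Wednesday is Wednesday + 6 = Tuesday.

Tuesday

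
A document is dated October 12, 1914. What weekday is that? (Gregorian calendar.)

Monday

Doomsday rule: the anchor day for the 1900s is Wednesday. For year 14: 14÷12 = 1 r 2, and 2÷4 = 0, so 1+2+0 = 3.
Wednesday + 3 ≡ Saturday — that's 1914's doomsday.
In October the doomsday date is Oct 10.
Oct 12 is 2 days after Oct 10; 2 mod 7 = 2, so Saturday + 2 = Monday.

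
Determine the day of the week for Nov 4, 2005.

Doomsday rule: the anchor day for the 2000s is Tuesday. For year 05: 5÷12 = 0 r 5, and 5÷4 = 1, so 0+5+1 = 6.
Tuesday + 6 ≡ Monday — that's 2005's doomsday.
In November the doomsday date is Nov 7.
Nov 4 is 3 days before Nov 7; 3 mod 7 = 3, so Monday − 3 = Friday.

Friday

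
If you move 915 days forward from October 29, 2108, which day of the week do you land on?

First find the weekday of Oct 29, 2108. Doomsday rule: the anchor day for the 2100s is Sunday. For year 08: 8÷12 = 0 r 8, and 8÷4 = 2, so 0+8+2 = 10.
Sunday + 10 ≡ Wednesday — that's 2108's doomsday.
In October the doomsday date is Oct 10.
Oct 29 is 19 days after Oct 10; 19 mod 7 = 5, so Wednesday + 5 = Monday.
915 mod 7 = 5, so 915 days after a Monday is Monday + 5 = Saturday.

Saturday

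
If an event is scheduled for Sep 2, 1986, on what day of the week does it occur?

Doomsday rule: the anchor day for the 1900s is Wednesday. For year 86: 86÷12 = 7 r 2, and 2÷4 = 0, so 7+2+0 = 9.
Wednesday + 9 ≡ Friday — that's 1986's doomsday.
In September the doomsday date is Sep 5.
Sep 2 is 3 days before Sep 5; 3 mod 7 = 3, so Friday − 3 = Tuesday.

Tuesday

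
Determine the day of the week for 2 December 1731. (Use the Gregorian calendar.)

Sunday

Doomsday rule: the anchor day for the 1700s is Sunday. For year 31: 31÷12 = 2 r 7, and 7÷4 = 1, so 2+7+1 = 10.
Sunday + 10 ≡ Wednesday — that's 1731's doomsday.
In December the doomsday date is Dec 12.
Dec 2 is 10 days before Dec 12; 10 mod 7 = 3, so Wednesday − 3 = Sunday.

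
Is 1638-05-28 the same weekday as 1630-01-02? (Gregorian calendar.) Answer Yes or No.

From Jan 2, 1630 to May 28, 1638 is 3068 days.
3068 mod 7 = 2, so they are different weekdays.
(Jan 2, 1630 is a Wednesday; May 28, 1638 is a Friday.)

No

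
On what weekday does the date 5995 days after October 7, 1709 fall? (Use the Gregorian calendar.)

Thursday

Oct 7, 1709 is a Monday.
5995 mod 7 = 3, so 5995 days after a Monday is Monday + 3 = Thursday.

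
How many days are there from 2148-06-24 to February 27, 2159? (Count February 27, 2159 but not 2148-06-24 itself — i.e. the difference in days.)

Jun 24, 2148 → Jun 24, 2149: 365 days.
Jun 24, 2149 → Jun 24, 2150: 365 days.
Jun 24, 2150 → Jun 24, 2151: 365 days.
Jun 24, 2151 → Jun 24, 2152: 366 days (Feb 29, 2152 is in that span).
Jun 24, 2152 → Jun 24, 2153: 365 days.
Jun 24, 2153 → Jun 24, 2154: 365 days.
Jun 24, 2154 → Jun 24, 2155: 365 days.
Jun 24, 2155 → Jun 24, 2156: 366 days (Feb 29, 2156 is in that span).
Jun 24, 2156 → Jun 24, 2157: 365 days.
Jun 24, 2157 → Jun 24, 2158: 365 days.
Jun 24, 2158 → Jul 24, 2158: 30 days (June has 30).
Jul 24, 2158 → Aug 24, 2158: 31 days (July has 31).
Aug 24, 2158 → Sep 24, 2158: 31 days (August has 31).
Sep 24, 2158 → Oct 24, 2158: 30 days (September has 30).
Oct 24, 2158 → Nov 24, 2158: 31 days (October has 31).
Nov 24, 2158 → Dec 24, 2158: 30 days (November has 30).
Dec 24, 2158 → Jan 24, 2159: 31 days (December has 31).
Jan 24, 2159 → Feb 24, 2159: 31 days (January has 31).
Feb 24, 2159 → Feb 27, 2159: 3 days.
Total: 3900 days.

3900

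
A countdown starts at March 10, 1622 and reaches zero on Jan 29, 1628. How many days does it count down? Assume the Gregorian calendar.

Mar 10, 1622 → Mar 10, 1623: 365 days.
Mar 10, 1623 → Mar 10, 1624: 366 days (Feb 29, 1624 is in that span).
Mar 10, 1624 → Mar 10, 1625: 365 days.
Mar 10, 1625 → Mar 10, 1626: 365 days.
Mar 10, 1626 → Mar 10, 1627: 365 days.
Mar 10, 1627 → Apr 10, 1627: 31 days (March has 31).
Apr 10, 1627 → May 10, 1627: 30 days (April has 30).
May 10, 1627 → Jun 10, 1627: 31 days (May has 31).
Jun 10, 1627 → Jul 10, 1627: 30 days (June has 30).
Jul 10, 1627 → Aug 10, 1627: 31 days (July has 31).
Aug 10, 1627 → Sep 10, 1627: 31 days (August has 31).
Sep 10, 1627 → Oct 10, 1627: 30 days (September has 30).
Oct 10, 1627 → Nov 10, 1627: 31 days (October has 31).
Nov 10, 1627 → Dec 10, 1627: 30 days (November has 30).
Dec 10, 1627 → Jan 10, 1628: 31 days (December has 31).
Jan 10, 1628 → Jan 29, 1628: 19 days.
Total: 2151 days.

2151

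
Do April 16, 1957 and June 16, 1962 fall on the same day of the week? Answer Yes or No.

From Apr 16, 1957 to Jun 16, 1962 is 1887 days.
1887 mod 7 = 4, so they are different weekdays.
(Apr 16, 1957 is a Tuesday; Jun 16, 1962 is a Saturday.)

No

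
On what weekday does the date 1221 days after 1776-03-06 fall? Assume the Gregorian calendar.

Saturday

First find the weekday of Mar 6, 1776. Doomsday rule: the anchor day for the 1700s is Sunday. For year 76: 76÷12 = 6 r 4, and 4÷4 = 1, so 6+4+1 = 11.
Sunday + 11 ≡ Thursday — that's 1776's doomsday.
In March the doomsday date is Mar 14.
Mar 6 is 8 days before Mar 14; 8 mod 7 = 1, so Thursday − 1 = Wednesday.
1221 mod 7 = 3, so 1221 days after a Wednesday is Wednesday + 3 = Saturday.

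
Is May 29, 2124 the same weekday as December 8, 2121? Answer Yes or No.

Yes

From Dec 8, 2121 to May 29, 2124 is 903 days.
903 mod 7 = 0, so they are the same weekday.
(Dec 8, 2121 is a Monday; May 29, 2124 is a Monday.)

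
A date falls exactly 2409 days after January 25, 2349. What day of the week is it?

Wednesday

First find the weekday of Jan 25, 2349. Doomsday rule: the anchor day for the 2300s is Wednesday. For year 49: 49÷12 = 4 r 1, and 1÷4 = 0, so 4+1+0 = 5.
Wednesday + 5 ≡ Monday — that's 2349's doomsday.
In January the doomsday date is Jan 3 (2349 is not a leap year).
Jan 25 is 22 days after Jan 3; 22 mod 7 = 1, so Monday + 1 = Tuesday.
2409 mod 7 = 1, so 2409 days after a Tuesday is Tuesday + 1 = Wednesday.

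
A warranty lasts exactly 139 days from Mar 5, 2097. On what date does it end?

July 22, 2097

Mar has 31 days: +27 → Apr 1, 2097 (112 left).
Apr has 30 days: +30 → May 1, 2097 (82 left).
May has 31 days: +31 → Jun 1, 2097 (51 left).
Jun has 30 days: +30 → Jul 1, 2097 (21 left).
+21 → Jul 22, 2097.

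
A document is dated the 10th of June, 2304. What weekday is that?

Friday

Doomsday rule: the anchor day for the 2300s is Wednesday. For year 04: 4÷12 = 0 r 4, and 4÷4 = 1, so 0+4+1 = 5.
Wednesday + 5 ≡ Monday — that's 2304's doomsday.
In June the doomsday date is Jun 6.
Jun 10 is 4 days after Jun 6; 4 mod 7 = 4, so Monday + 4 = Friday.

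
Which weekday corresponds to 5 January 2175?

Thursday

January 1, 2175 is a Sunday.
Jan 1, 2175 → Jan 5, 2175: 4 days.
Total: 4 days.
4 mod 7 = 4, so Sunday + 4 = Thursday.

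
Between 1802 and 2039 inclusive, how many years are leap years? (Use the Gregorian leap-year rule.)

58

Multiples of 4 in [1802,2039]: 59.
Of those, multiples of 100: 2 (not leap unless ÷400).
Multiples of 400: 1.
Leap years = 59 − 2 + 1 = 58.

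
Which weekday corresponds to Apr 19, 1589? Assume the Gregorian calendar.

Doomsday rule: the anchor day for the 1500s is Wednesday. For year 89: 89÷12 = 7 r 5, and 5÷4 = 1, so 7+5+1 = 13.
Wednesday + 13 ≡ Tuesday — that's 1589's doomsday.
In April the doomsday date is Apr 4.
Apr 19 is 15 days after Apr 4; 15 mod 7 = 1, so Tuesday + 1 = Wednesday.

Wednesday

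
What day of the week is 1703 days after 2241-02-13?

Monday

Feb 13, 2241 is a Saturday.
1703 mod 7 = 2, so 1703 days after a Saturday is Saturday + 2 = Monday.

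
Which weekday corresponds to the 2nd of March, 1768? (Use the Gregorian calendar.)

Doomsday rule: the anchor day for the 1700s is Sunday. For year 68: 68÷12 = 5 r 8, and 8÷4 = 2, so 5+8+2 = 15.
Sunday + 15 ≡ Monday — that's 1768's doomsday.
In March the doomsday date is Mar 14.
Mar 2 is 12 days before Mar 14; 12 mod 7 = 5, so Monday − 5 = Wednesday.

Wednesday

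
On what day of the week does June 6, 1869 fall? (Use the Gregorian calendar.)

Sunday

Doomsday rule: the anchor day for the 1800s is Friday. For year 69: 69÷12 = 5 r 9, and 9÷4 = 2, so 5+9+2 = 16.
Friday + 16 ≡ Sunday — that's 1869's doomsday.
In June the doomsday date is Jun 6.
Jun 6 is the doomsday itself: Sunday.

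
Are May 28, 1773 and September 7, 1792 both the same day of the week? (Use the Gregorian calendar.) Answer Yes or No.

From May 28, 1773 to Sep 7, 1792 is 7042 days.
7042 mod 7 = 0, so they are the same weekday.
(May 28, 1773 is a Friday; Sep 7, 1792 is a Friday.)

Yes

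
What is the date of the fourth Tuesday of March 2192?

March 27, 2192

March 1, 2192 is a Thursday.
The first Tuesday is therefore March 6 (5 days later).
The fourth Tuesday is 6 + 3×7 = March 27.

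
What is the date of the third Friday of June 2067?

June 17, 2067

June 1, 2067 is a Wednesday.
The first Friday is therefore June 3 (2 days later).
The third Friday is 3 + 2×7 = June 17.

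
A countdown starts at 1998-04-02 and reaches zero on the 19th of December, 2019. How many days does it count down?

7931

Apr 2, 1998 → Apr 2, 1999: 365 days.
Apr 2, 1999 → Apr 2, 2000: 366 days (Feb 29, 2000 is in that span).
Apr 2, 2000 → Apr 2, 2001: 365 days.
Apr 2, 2001 → Apr 2, 2002: 365 days.
Apr 2, 2002 → Apr 2, 2003: 365 days.
Apr 2, 2003 → Apr 2, 2004: 366 days (Feb 29, 2004 is in that span).
Apr 2, 2004 → Apr 2, 2005: 365 days.
Apr 2, 2005 → Apr 2, 2006: 365 days.
Apr 2, 2006 → Apr 2, 2007: 365 days.
Apr 2, 2007 → Apr 2, 2008: 366 days (Feb 29, 2008 is in that span).
Apr 2, 2008 → Apr 2, 2009: 365 days.
Apr 2, 2009 → Apr 2, 2010: 365 days.
Apr 2, 2010 → Apr 2, 2011: 365 days.
Apr 2, 2011 → Apr 2, 2012: 366 days (Feb 29, 2012 is in that span).
Apr 2, 2012 → Apr 2, 2013: 365 days.
Apr 2, 2013 → Apr 2, 2014: 365 days.
Apr 2, 2014 → Apr 2, 2015: 365 days.
Apr 2, 2015 → Apr 2, 2016: 366 days (Feb 29, 2016 is in that span).
Apr 2, 2016 → Apr 2, 2017: 365 days.
Apr 2, 2017 → Apr 2, 2018: 365 days.
Apr 2, 2018 → Apr 2, 2019: 365 days.
Apr 2, 2019 → May 2, 2019: 30 days (April has 30).
May 2, 2019 → Jun 2, 2019: 31 days (May has 31).
Jun 2, 2019 → Jul 2, 2019: 30 days (June has 30).
Jul 2, 2019 → Aug 2, 2019: 31 days (July has 31).
Aug 2, 2019 → Sep 2, 2019: 31 days (August has 31).
Sep 2, 2019 → Oct 2, 2019: 30 days (September has 30).
Oct 2, 2019 → Nov 2, 2019: 31 days (October has 31).
Nov 2, 2019 → Dec 2, 2019: 30 days (November has 30).
Dec 2, 2019 → Dec 19, 2019: 17 days.
Total: 7931 days.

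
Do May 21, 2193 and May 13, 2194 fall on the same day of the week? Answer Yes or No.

Yes

From May 21, 2193 to May 13, 2194 is 357 days.
357 mod 7 = 0, so they are the same weekday.
(May 21, 2193 is a Tuesday; May 13, 2194 is a Tuesday.)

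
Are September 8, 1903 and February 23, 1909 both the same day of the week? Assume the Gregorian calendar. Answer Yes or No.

From Sep 8, 1903 to Feb 23, 1909 is 1995 days.
1995 mod 7 = 0, so they are the same weekday.
(Sep 8, 1903 is a Tuesday; Feb 23, 1909 is a Tuesday.)

Yes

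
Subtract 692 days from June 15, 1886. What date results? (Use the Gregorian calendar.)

−365 (one year) → Jun 15, 1885 (327 left).
−15 → May 31, 1885 (end of May, 31 days; 312 left).
−31 → Apr 30, 1885 (end of Apr, 30 days; 281 left).
−30 → Mar 31, 1885 (end of Mar, 31 days; 251 left).
−31 → Feb 28, 1885 (end of Feb, 28 days; 220 left).
−28 → Jan 31, 1885 (end of Jan, 31 days; 192 left).
−31 → Dec 31, 1884 (end of Dec, 31 days; 161 left).
−31 → Nov 30, 1884 (end of Nov, 30 days; 130 left).
−30 → Oct 31, 1884 (end of Oct, 31 days; 100 left).
−31 → Sep 30, 1884 (end of Sep, 30 days; 69 left).
−30 → Aug 31, 1884 (end of Aug, 31 days; 39 left).
−31 → Jul 31, 1884 (end of Jul, 31 days; 8 left).
−8 → Jul 23, 1884.

July 23, 1884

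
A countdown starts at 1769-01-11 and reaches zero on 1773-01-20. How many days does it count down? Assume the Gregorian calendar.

Jan 11, 1769 → Jan 11, 1770: 365 days.
Jan 11, 1770 → Jan 11, 1771: 365 days.
Jan 11, 1771 → Jan 11, 1772: 365 days.
Jan 11, 1772 → Feb 11, 1772: 31 days (January has 31).
Feb 11, 1772 → Mar 11, 1772: 29 days (February has 29).
Mar 11, 1772 → Apr 11, 1772: 31 days (March has 31).
Apr 11, 1772 → May 11, 1772: 30 days (April has 30).
May 11, 1772 → Jun 11, 1772: 31 days (May has 31).
Jun 11, 1772 → Jul 11, 1772: 30 days (June has 30).
Jul 11, 1772 → Aug 11, 1772: 31 days (July has 31).
Aug 11, 1772 → Sep 11, 1772: 31 days (August has 31).
Sep 11, 1772 → Oct 11, 1772: 30 days (September has 30).
Oct 11, 1772 → Nov 11, 1772: 31 days (October has 31).
Nov 11, 1772 → Dec 11, 1772: 30 days (November has 30).
Dec 11, 1772 → Jan 11, 1773: 31 days (December has 31).
Jan 11, 1773 → Jan 20, 1773: 9 days.
Total: 1470 days.

1470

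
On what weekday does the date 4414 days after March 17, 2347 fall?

First find the weekday of Mar 17, 2347. Doomsday rule: the anchor day for the 2300s is Wednesday. For year 47: 47÷12 = 3 r 11, and 11÷4 = 2, so 3+11+2 = 16.
Wednesday + 16 ≡ Friday — that's 2347's doomsday.
In March the doomsday date is Mar 14.
Mar 17 is 3 days after Mar 14; 3 mod 7 = 3, so Friday + 3 = Monday.
4414 mod 7 = 4, so 4414 days after a Monday is Monday + 4 = Friday.

Friday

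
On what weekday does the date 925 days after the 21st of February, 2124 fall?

Tuesday

Feb 21, 2124 is a Monday.
925 mod 7 = 1, so 925 days after a Monday is Monday + 1 = Tuesday.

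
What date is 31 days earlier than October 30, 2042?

September 29, 2042

−30 → Sep 30, 2042 (end of Sep, 30 days; 1 left).
−1 → Sep 29, 2042.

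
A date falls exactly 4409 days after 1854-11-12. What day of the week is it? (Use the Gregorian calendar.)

First find the weekday of Nov 12, 1854. Doomsday rule: the anchor day for the 1800s is Friday. For year 54: 54÷12 = 4 r 6, and 6÷4 = 1, so 4+6+1 = 11.
Friday + 11 ≡ Tuesday — that's 1854's doomsday.
In November the doomsday date is Nov 7.
Nov 12 is 5 days after Nov 7; 5 mod 7 = 5, so Tuesday + 5 = Sunday.
4409 mod 7 = 6, so 4409 days after a Sunday is Sunday + 6 = Saturday.

Saturday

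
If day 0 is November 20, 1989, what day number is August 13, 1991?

Nov 20, 1989 → Nov 20, 1990: 365 days.
Nov 20, 1990 → Dec 20, 1990: 30 days (November has 30).
Dec 20, 1990 → Jan 20, 1991: 31 days (December has 31).
Jan 20, 1991 → Feb 20, 1991: 31 days (January has 31).
Feb 20, 1991 → Mar 20, 1991: 28 days (February has 28).
Mar 20, 1991 → Apr 20, 1991: 31 days (March has 31).
Apr 20, 1991 → May 20, 1991: 30 days (April has 30).
May 20, 1991 → Jun 20, 1991: 31 days (May has 31).
Jun 20, 1991 → Jul 20, 1991: 30 days (June has 30).
Jul 20, 1991 → Aug 13, 1991: 24 days.
Total: 631 days.

631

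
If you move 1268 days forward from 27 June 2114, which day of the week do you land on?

Thursday

Jun 27, 2114 is a Wednesday.
1268 mod 7 = 1, so 1268 days after a Wednesday is Wednesday + 1 = Thursday.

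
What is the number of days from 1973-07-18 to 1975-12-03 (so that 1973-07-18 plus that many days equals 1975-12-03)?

Jul 18, 1973 → Jul 18, 1974: 365 days.
Jul 18, 1974 → Jul 18, 1975: 365 days.
Jul 18, 1975 → Aug 18, 1975: 31 days (July has 31).
Aug 18, 1975 → Sep 18, 1975: 31 days (August has 31).
Sep 18, 1975 → Oct 18, 1975: 30 days (September has 30).
Oct 18, 1975 → Nov 18, 1975: 31 days (October has 31).
Nov 18, 1975 → Dec 3, 1975: 15 days.
Total: 868 days.

868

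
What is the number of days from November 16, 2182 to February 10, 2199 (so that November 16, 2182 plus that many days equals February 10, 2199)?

5930

Nov 16, 2182 → Nov 16, 2183: 365 days.
Nov 16, 2183 → Nov 16, 2184: 366 days (Feb 29, 2184 is in that span).
Nov 16, 2184 → Nov 16, 2185: 365 days.
Nov 16, 2185 → Nov 16, 2186: 365 days.
Nov 16, 2186 → Nov 16, 2187: 365 days.
Nov 16, 2187 → Nov 16, 2188: 366 days (Feb 29, 2188 is in that span).
Nov 16, 2188 → Nov 16, 2189: 365 days.
Nov 16, 2189 → Nov 16, 2190: 365 days.
Nov 16, 2190 → Nov 16, 2191: 365 days.
Nov 16, 2191 → Nov 16, 2192: 366 days (Feb 29, 2192 is in that span).
Nov 16, 2192 → Nov 16, 2193: 365 days.
Nov 16, 2193 → Nov 16, 2194: 365 days.
Nov 16, 2194 → Nov 16, 2195: 365 days.
Nov 16, 2195 → Nov 16, 2196: 366 days (Feb 29, 2196 is in that span).
Nov 16, 2196 → Nov 16, 2197: 365 days.
Nov 16, 2197 → Nov 16, 2198: 365 days.
Nov 16, 2198 → Dec 16, 2198: 30 days (November has 30).
Dec 16, 2198 → Jan 16, 2199: 31 days (December has 31).
Jan 16, 2199 → Feb 10, 2199: 25 days.
Total: 5930 days.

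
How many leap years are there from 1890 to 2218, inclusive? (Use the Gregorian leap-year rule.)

79

Multiples of 4 in [1890,2218]: 82.
Of those, multiples of 100: 4 (not leap unless ÷400).
Multiples of 400: 1.
Leap years = 82 − 4 + 1 = 79.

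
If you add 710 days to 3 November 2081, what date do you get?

+365 (one year) → Nov 3, 2082 (345 left).
Nov has 30 days: +28 → Dec 1, 2082 (317 left).
Dec has 31 days: +31 → Jan 1, 2083 (286 left).
Jan has 31 days: +31 → Feb 1, 2083 (255 left).
Feb has 28 days: +28 → Mar 1, 2083 (227 left).
Mar has 31 days: +31 → Apr 1, 2083 (196 left).
Apr has 30 days: +30 → May 1, 2083 (166 left).
May has 31 days: +31 → Jun 1, 2083 (135 left).
Jun has 30 days: +30 → Jul 1, 2083 (105 left).
Jul has 31 days: +31 → Aug 1, 2083 (74 left).
Aug has 31 days: +31 → Sep 1, 2083 (43 left).
Sep has 30 days: +30 → Oct 1, 2083 (13 left).
+13 → Oct 14, 2083.

October 14, 2083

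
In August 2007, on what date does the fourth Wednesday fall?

August 22, 2007

August 1, 2007 is a Wednesday.
The first Wednesday is therefore August 1 (same day).
The fourth Wednesday is 1 + 3×7 = August 22.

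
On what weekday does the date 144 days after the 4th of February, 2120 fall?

Feb 4, 2120 is a Sunday.
144 mod 7 = 4, so 144 days after a Sunday is Sunday + 4 = Thursday.

Thursday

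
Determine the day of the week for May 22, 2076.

Friday

Doomsday rule: the anchor day for the 2000s is Tuesday. For year 76: 76÷12 = 6 r 4, and 4÷4 = 1, so 6+4+1 = 11.
Tuesday + 11 ≡ Saturday — that's 2076's doomsday.
In May the doomsday date is May 9.
May 22 is 13 days after May 9; 13 mod 7 = 6, so Saturday + 6 = Friday.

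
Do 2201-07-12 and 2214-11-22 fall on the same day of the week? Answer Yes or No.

No

From Jul 12, 2201 to Nov 22, 2214 is 4881 days.
4881 mod 7 = 2, so they are different weekdays.
(Jul 12, 2201 is a Sunday; Nov 22, 2214 is a Tuesday.)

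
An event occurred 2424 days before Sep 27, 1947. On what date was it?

February 6, 1941

−365 (one year) → Sep 27, 1946 (2059 left).
−365 (one year) → Sep 27, 1945 (1694 left).
−365 (one year) → Sep 27, 1944 (1329 left).
−366 (one year; includes Feb 29, 1944) → Sep 27, 1943 (963 left).
−365 (one year) → Sep 27, 1942 (598 left).
−365 (one year) → Sep 27, 1941 (233 left).
−27 → Aug 31, 1941 (end of Aug, 31 days; 206 left).
−31 → Jul 31, 1941 (end of Jul, 31 days; 175 left).
−31 → Jun 30, 1941 (end of Jun, 30 days; 144 left).
−30 → May 31, 1941 (end of May, 31 days; 114 left).
−31 → Apr 30, 1941 (end of Apr, 30 days; 83 left).
−30 → Mar 31, 1941 (end of Mar, 31 days; 53 left).
−31 → Feb 28, 1941 (end of Feb, 28 days; 22 left).
−22 → Feb 6, 1941.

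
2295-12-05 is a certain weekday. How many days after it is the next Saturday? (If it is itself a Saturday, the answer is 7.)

Dec 5, 2295 is a Thursday.
From Thursday to the next Saturday is 2 days.

2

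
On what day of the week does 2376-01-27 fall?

Tuesday

Doomsday rule: the anchor day for the 2300s is Wednesday. For year 76: 76÷12 = 6 r 4, and 4÷4 = 1, so 6+4+1 = 11.
Wednesday + 11 ≡ Sunday — that's 2376's doomsday.
In January the doomsday date is Jan 4 (2376 is a leap year (divisible by 4)).
Jan 27 is 23 days after Jan 4; 23 mod 7 = 2, so Sunday + 2 = Tuesday.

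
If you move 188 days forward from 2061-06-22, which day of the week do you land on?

Jun 22, 2061 is a Wednesday.
188 mod 7 = 6, so 188 days after a Wednesday is Wednesday + 6 = Tuesday.

Tuesday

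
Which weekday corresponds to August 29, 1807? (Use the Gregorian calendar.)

Saturday

Doomsday rule: the anchor day for the 1800s is Friday. For year 07: 7÷12 = 0 r 7, and 7÷4 = 1, so 0+7+1 = 8.
Friday + 8 ≡ Saturday — that's 1807's doomsday.
In August the doomsday date is Aug 8.
Aug 29 is 21 days after Aug 8; 21 mod 7 = 0, so Saturday + 0 = Saturday.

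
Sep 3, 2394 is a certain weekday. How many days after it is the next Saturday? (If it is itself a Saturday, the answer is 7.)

7

Sep 3, 2394 is a Saturday.
From Saturday to the next Saturday is 7 days.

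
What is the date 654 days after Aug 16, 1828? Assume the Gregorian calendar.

+365 (one year) → Aug 16, 1829 (289 left).
Aug has 31 days: +16 → Sep 1, 1829 (273 left).
Sep has 30 days: +30 → Oct 1, 1829 (243 left).
Oct has 31 days: +31 → Nov 1, 1829 (212 left).
Nov has 30 days: +30 → Dec 1, 1829 (182 left).
Dec has 31 days: +31 → Jan 1, 1830 (151 left).
Jan has 31 days: +31 → Feb 1, 1830 (120 left).
Feb has 28 days: +28 → Mar 1, 1830 (92 left).
Mar has 31 days: +31 → Apr 1, 1830 (61 left).
Apr has 30 days: +30 → May 1, 1830 (31 left).
May has 31 days: +31 → Jun 1, 1830 (0 left).

June 1, 1830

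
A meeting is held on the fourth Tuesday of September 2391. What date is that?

September 1, 2391 is a Sunday.
The first Tuesday is therefore September 3 (2 days later).
The fourth Tuesday is 3 + 3×7 = September 24.

September 24, 2391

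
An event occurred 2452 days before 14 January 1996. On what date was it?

April 28, 1989

−365 (one year) → Jan 14, 1995 (2087 left).
−365 (one year) → Jan 14, 1994 (1722 left).
−365 (one year) → Jan 14, 1993 (1357 left).
−366 (one year; includes Feb 29, 1992) → Jan 14, 1992 (991 left).
−365 (one year) → Jan 14, 1991 (626 left).
−365 (one year) → Jan 14, 1990 (261 left).
−14 → Dec 31, 1989 (end of Dec, 31 days; 247 left).
−31 → Nov 30, 1989 (end of Nov, 30 days; 216 left).
−30 → Oct 31, 1989 (end of Oct, 31 days; 186 left).
−31 → Sep 30, 1989 (end of Sep, 30 days; 155 left).
−30 → Aug 31, 1989 (end of Aug, 31 days; 125 left).
−31 → Jul 31, 1989 (end of Jul, 31 days; 94 left).
−31 → Jun 30, 1989 (end of Jun, 30 days; 63 left).
−30 → May 31, 1989 (end of May, 31 days; 33 left).
−31 → Apr 30, 1989 (end of Apr, 30 days; 2 left).
−2 → Apr 28, 1989.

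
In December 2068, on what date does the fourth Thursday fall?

December 1, 2068 is a Saturday.
The first Thursday is therefore December 6 (5 days later).
The fourth Thursday is 6 + 3×7 = December 27.

December 27, 2068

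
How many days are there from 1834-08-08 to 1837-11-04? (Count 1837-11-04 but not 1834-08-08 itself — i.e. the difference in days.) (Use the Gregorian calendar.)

1184

Aug 8, 1834 → Aug 8, 1835: 365 days.
Aug 8, 1835 → Aug 8, 1836: 366 days (Feb 29, 1836 is in that span).
Aug 8, 1836 → Aug 8, 1837: 365 days.
Aug 8, 1837 → Sep 8, 1837: 31 days (August has 31).
Sep 8, 1837 → Oct 8, 1837: 30 days (September has 30).
Oct 8, 1837 → Nov 4, 1837: 27 days.
Total: 1184 days.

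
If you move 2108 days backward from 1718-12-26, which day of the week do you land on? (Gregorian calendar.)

First find the weekday of Dec 26, 1718. Doomsday rule: the anchor day for the 1700s is Sunday. For year 18: 18÷12 = 1 r 6, and 6÷4 = 1, so 1+6+1 = 8.
Sunday + 8 ≡ Monday — that's 1718's doomsday.
In December the doomsday date is Dec 12.
Dec 26 is 14 days after Dec 12; 14 mod 7 = 0, so Monday + 0 = Monday.
2108 mod 7 = 1, so 2108 days before a Monday is Monday − 1 = Sunday.

Sunday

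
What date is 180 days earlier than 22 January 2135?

July 26, 2134

−22 → Dec 31, 2134 (end of Dec, 31 days; 158 left).
−31 → Nov 30, 2134 (end of Nov, 30 days; 127 left).
−30 → Oct 31, 2134 (end of Oct, 31 days; 97 left).
−31 → Sep 30, 2134 (end of Sep, 30 days; 66 left).
−30 → Aug 31, 2134 (end of Aug, 31 days; 36 left).
−31 → Jul 31, 2134 (end of Jul, 31 days; 5 left).
−5 → Jul 26, 2134.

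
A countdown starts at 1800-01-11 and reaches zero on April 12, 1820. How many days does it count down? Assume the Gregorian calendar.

7396

Jan 11, 1800 → Jan 11, 1801: 365 days.
Jan 11, 1801 → Jan 11, 1802: 365 days.
Jan 11, 1802 → Jan 11, 1803: 365 days.
Jan 11, 1803 → Jan 11, 1804: 365 days.
Jan 11, 1804 → Jan 11, 1805: 366 days (Feb 29, 1804 is in that span).
Jan 11, 1805 → Jan 11, 1806: 365 days.
Jan 11, 1806 → Jan 11, 1807: 365 days.
Jan 11, 1807 → Jan 11, 1808: 365 days.
Jan 11, 1808 → Jan 11, 1809: 366 days (Feb 29, 1808 is in that span).
Jan 11, 1809 → Jan 11, 1810: 365 days.
Jan 11, 1810 → Jan 11, 1811: 365 days.
Jan 11, 1811 → Jan 11, 1812: 365 days.
Jan 11, 1812 → Jan 11, 1813: 366 days (Feb 29, 1812 is in that span).
Jan 11, 1813 → Jan 11, 1814: 365 days.
Jan 11, 1814 → Jan 11, 1815: 365 days.
Jan 11, 1815 → Jan 11, 1816: 365 days.
Jan 11, 1816 → Jan 11, 1817: 366 days (Feb 29, 1816 is in that span).
Jan 11, 1817 → Jan 11, 1818: 365 days.
Jan 11, 1818 → Jan 11, 1819: 365 days.
Jan 11, 1819 → Jan 11, 1820: 365 days.
Jan 11, 1820 → Feb 11, 1820: 31 days (January has 31).
Feb 11, 1820 → Mar 11, 1820: 29 days (February has 29).
Mar 11, 1820 → Apr 11, 1820: 31 days (March has 31).
Apr 11, 1820 → Apr 12, 1820: 1 days.
Total: 7396 days.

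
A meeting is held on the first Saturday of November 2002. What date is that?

November 2, 2002

November 1, 2002 is a Friday.
The first Saturday is therefore November 2 (1 days later).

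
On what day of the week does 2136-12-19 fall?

Wednesday

January 1, 2136 is a Sunday.
Jan 1, 2136 → Feb 1, 2136: 31 days (January has 31).
Feb 1, 2136 → Mar 1, 2136: 29 days (February has 29).
Mar 1, 2136 → Apr 1, 2136: 31 days (March has 31).
Apr 1, 2136 → May 1, 2136: 30 days (April has 30).
May 1, 2136 → Jun 1, 2136: 31 days (May has 31).
Jun 1, 2136 → Jul 1, 2136: 30 days (June has 30).
Jul 1, 2136 → Aug 1, 2136: 31 days (July has 31).
Aug 1, 2136 → Sep 1, 2136: 31 days (August has 31).
Sep 1, 2136 → Oct 1, 2136: 30 days (September has 30).
Oct 1, 2136 → Nov 1, 2136: 31 days (October has 31).
Nov 1, 2136 → Dec 1, 2136: 30 days (November has 30).
Dec 1, 2136 → Dec 19, 2136: 18 days.
Total: 353 days.
353 mod 7 = 3, so Sunday + 3 = Wednesday.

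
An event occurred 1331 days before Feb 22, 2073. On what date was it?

July 2, 2069

−366 (one year; includes Feb 29, 2072) → Feb 22, 2072 (965 left).
−365 (one year) → Feb 22, 2071 (600 left).
−365 (one year) → Feb 22, 2070 (235 left).
−22 → Jan 31, 2070 (end of Jan, 31 days; 213 left).
−31 → Dec 31, 2069 (end of Dec, 31 days; 182 left).
−31 → Nov 30, 2069 (end of Nov, 30 days; 151 left).
−30 → Oct 31, 2069 (end of Oct, 31 days; 121 left).
−31 → Sep 30, 2069 (end of Sep, 30 days; 90 left).
−30 → Aug 31, 2069 (end of Aug, 31 days; 60 left).
−31 → Jul 31, 2069 (end of Jul, 31 days; 29 left).
−29 → Jul 2, 2069.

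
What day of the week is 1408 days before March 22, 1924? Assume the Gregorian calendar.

Friday

First find the weekday of Mar 22, 1924. Doomsday rule: the anchor day for the 1900s is Wednesday. For year 24: 24÷12 = 2 r 0, and 0÷4 = 0, so 2+0+0 = 2.
Wednesday + 2 ≡ Friday — that's 1924's doomsday.
In March the doomsday date is Mar 14.
Mar 22 is 8 days after Mar 14; 8 mod 7 = 1, so Friday + 1 = Saturday.
1408 mod 7 = 1, so 1408 days before a Saturday is Saturday − 1 = Friday.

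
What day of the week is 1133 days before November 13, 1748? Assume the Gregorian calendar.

Thursday

First find the weekday of Nov 13, 1748. Doomsday rule: the anchor day for the 1700s is Sunday. For year 48: 48÷12 = 4 r 0, and 0÷4 = 0, so 4+0+0 = 4.
Sunday + 4 ≡ Thursday — that's 1748's doomsday.
In November the doomsday date is Nov 7.
Nov 13 is 6 days after Nov 7; 6 mod 7 = 6, so Thursday + 6 = Wednesday.
1133 mod 7 = 6, so 1133 days before a Wednesday is Wednesday − 6 = Thursday.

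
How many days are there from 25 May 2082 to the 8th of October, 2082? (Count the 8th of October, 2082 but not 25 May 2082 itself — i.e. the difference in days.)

May 25, 2082 → Jun 25, 2082: 31 days (May has 31).
Jun 25, 2082 → Jul 25, 2082: 30 days (June has 30).
Jul 25, 2082 → Aug 25, 2082: 31 days (July has 31).
Aug 25, 2082 → Sep 25, 2082: 31 days (August has 31).
Sep 25, 2082 → Oct 8, 2082: 13 days.
Total: 136 days.

136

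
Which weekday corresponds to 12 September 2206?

Doomsday rule: the anchor day for the 2200s is Friday. For year 06: 6÷12 = 0 r 6, and 6÷4 = 1, so 0+6+1 = 7.
Friday + 7 ≡ Friday — that's 2206's doomsday.
In September the doomsday date is Sep 5.
Sep 12 is 7 days after Sep 5; 7 mod 7 = 0, so Friday + 0 = Friday.

Friday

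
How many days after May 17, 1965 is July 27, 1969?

1532

May 17, 1965 → May 17, 1966: 365 days.
May 17, 1966 → May 17, 1967: 365 days.
May 17, 1967 → May 17, 1968: 366 days (Feb 29, 1968 is in that span).
May 17, 1968 → May 17, 1969: 365 days.
May 17, 1969 → Jun 17, 1969: 31 days (May has 31).
Jun 17, 1969 → Jul 17, 1969: 30 days (June has 30).
Jul 17, 1969 → Jul 27, 1969: 10 days.
Total: 1532 days.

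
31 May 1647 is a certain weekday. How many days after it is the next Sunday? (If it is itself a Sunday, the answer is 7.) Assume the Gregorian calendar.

May 31, 1647 is a Friday.
From Friday to the next Sunday is 2 days.

2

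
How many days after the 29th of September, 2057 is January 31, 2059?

489

Sep 29, 2057 → Sep 29, 2058: 365 days.
Sep 29, 2058 → Oct 29, 2058: 30 days (September has 30).
Oct 29, 2058 → Nov 29, 2058: 31 days (October has 31).
Nov 29, 2058 → Dec 29, 2058: 30 days (November has 30).
Dec 29, 2058 → Jan 29, 2059: 31 days (December has 31).
Jan 29, 2059 → Jan 31, 2059: 2 days.
Total: 489 days.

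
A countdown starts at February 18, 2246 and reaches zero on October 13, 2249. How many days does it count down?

Feb 18, 2246 → Feb 18, 2247: 365 days.
Feb 18, 2247 → Feb 18, 2248: 365 days.
Feb 18, 2248 → Feb 18, 2249: 366 days (Feb 29, 2248 is in that span).
Feb 18, 2249 → Mar 18, 2249: 28 days (February has 28).
Mar 18, 2249 → Apr 18, 2249: 31 days (March has 31).
Apr 18, 2249 → May 18, 2249: 30 days (April has 30).
May 18, 2249 → Jun 18, 2249: 31 days (May has 31).
Jun 18, 2249 → Jul 18, 2249: 30 days (June has 30).
Jul 18, 2249 → Aug 18, 2249: 31 days (July has 31).
Aug 18, 2249 → Sep 18, 2249: 31 days (August has 31).
Sep 18, 2249 → Oct 13, 2249: 25 days.
Total: 1333 days.

1333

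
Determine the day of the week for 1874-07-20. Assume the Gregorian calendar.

Monday

January 1, 1874 is a Thursday.
Jan 1, 1874 → Feb 1, 1874: 31 days (January has 31).
Feb 1, 1874 → Mar 1, 1874: 28 days (February has 28).
Mar 1, 1874 → Apr 1, 1874: 31 days (March has 31).
Apr 1, 1874 → May 1, 1874: 30 days (April has 30).
May 1, 1874 → Jun 1, 1874: 31 days (May has 31).
Jun 1, 1874 → Jul 1, 1874: 30 days (June has 30).
Jul 1, 1874 → Jul 20, 1874: 19 days.
Total: 200 days.
200 mod 7 = 4, so Thursday + 4 = Monday.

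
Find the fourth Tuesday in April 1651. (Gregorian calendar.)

April 1, 1651 is a Saturday.
The first Tuesday is therefore April 4 (3 days later).
The fourth Tuesday is 4 + 3×7 = April 25.

April 25, 1651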